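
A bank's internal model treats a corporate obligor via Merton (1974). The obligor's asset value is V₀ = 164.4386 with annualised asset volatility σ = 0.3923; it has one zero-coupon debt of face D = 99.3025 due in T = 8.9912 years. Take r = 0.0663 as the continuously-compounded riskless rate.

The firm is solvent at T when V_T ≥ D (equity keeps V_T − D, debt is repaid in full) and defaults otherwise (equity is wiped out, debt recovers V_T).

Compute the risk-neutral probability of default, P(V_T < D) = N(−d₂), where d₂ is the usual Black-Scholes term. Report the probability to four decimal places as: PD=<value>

d₁ = [ln(V₀/D) + (r + σ²/2)T] / (σ√T)
   = [ln(164.4386/99.3025) + (0.0663 + 0.5·0.3923²)·8.9912] / (0.3923·√8.9912)
   = [0.504367 + 1.287986] / 1.176324 = 1.523689
d₂ = d₁ − σ√T = 1.523689 − 1.176324 = 0.347365
risk-neutral PD = N(−d₂) = N(-0.347365) = 0.364159

PD=0.3642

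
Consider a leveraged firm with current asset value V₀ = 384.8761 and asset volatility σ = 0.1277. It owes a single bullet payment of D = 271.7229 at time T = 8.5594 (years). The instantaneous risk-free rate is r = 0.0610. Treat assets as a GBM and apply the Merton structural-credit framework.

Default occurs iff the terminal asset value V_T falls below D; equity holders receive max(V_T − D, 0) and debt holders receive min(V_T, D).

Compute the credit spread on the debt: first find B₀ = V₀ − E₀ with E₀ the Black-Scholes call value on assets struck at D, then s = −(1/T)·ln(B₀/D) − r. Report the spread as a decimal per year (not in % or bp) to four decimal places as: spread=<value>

spread=0.0002

d₁ = [ln(V₀/D) + (r + σ²/2)T] / (σ√T)
   = [ln(384.8761/271.7229) + (0.0610 + 0.5·0.1277²)·8.5594] / (0.1277·√8.5594)
   = [0.348139 + 0.591914] / 0.373605 = 2.516167
d₂ = d₁ − σ√T = 2.516167 − 0.373605 = 2.142562
N(d₁) = 0.994068,  N(d₂) = 0.983926,  e^(−rT) = 0.593259
E₀ = V₀·N(d₁) − D·e^(−rT)·N(d₂)
   = 384.8761·0.994068 − 271.7229·0.593259·0.983926 = 223.982034
B₀ = V₀ − E₀ = 384.8761 − 223.982034 = 160.894066
spread = −(1/T)·ln(B₀/D) − r = −(1/8.5594)·ln(160.894066/271.7229) − 0.0610 = 0.00022352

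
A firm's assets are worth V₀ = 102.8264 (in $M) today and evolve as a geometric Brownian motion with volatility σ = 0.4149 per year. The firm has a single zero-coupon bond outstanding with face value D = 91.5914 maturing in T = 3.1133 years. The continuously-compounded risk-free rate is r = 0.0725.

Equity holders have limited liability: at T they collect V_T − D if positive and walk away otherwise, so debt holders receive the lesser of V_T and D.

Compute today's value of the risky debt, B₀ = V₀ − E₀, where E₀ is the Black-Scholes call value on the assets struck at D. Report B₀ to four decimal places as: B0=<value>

d₁ = [ln(V₀/D) + (r + σ²/2)T] / (σ√T)
   = [ln(102.8264/91.5914) + (0.0725 + 0.5·0.4149²)·3.1133] / (0.4149·√3.1133)
   = [0.115705 + 0.493679] / 0.732072 = 0.832409
d₂ = d₁ − σ√T = 0.832409 − 0.732072 = 0.100337
N(d₁) = 0.797411,  N(d₂) = 0.539962,  e^(−rT) = 0.797946
E₀ = V₀·N(d₁) − D·e^(−rT)·N(d₂)
   = 102.8264·0.797411 − 91.5914·0.797946·0.539962 = 42.531809
B₀ = V₀ − E₀ = 102.8264 − 42.531809 = 60.294591

B0=60.2946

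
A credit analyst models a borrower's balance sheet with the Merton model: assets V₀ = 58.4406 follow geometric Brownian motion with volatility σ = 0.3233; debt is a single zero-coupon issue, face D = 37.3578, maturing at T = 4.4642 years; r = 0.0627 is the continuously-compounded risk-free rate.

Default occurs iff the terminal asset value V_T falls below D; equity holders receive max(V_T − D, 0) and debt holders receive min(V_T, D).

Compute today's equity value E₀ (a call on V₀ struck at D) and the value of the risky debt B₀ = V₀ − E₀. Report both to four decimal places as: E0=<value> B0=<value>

E0=32.1683 B0=26.2723

d₁ = [ln(V₀/D) + (r + σ²/2)T] / (σ√T)
   = [ln(58.4406/37.3578) + (0.0627 + 0.5·0.3233²)·4.4642] / (0.3233·√4.4642)
   = [0.447469 + 0.513211] / 0.683089 = 1.406375
d₂ = d₁ − σ√T = 1.406375 − 0.683089 = 0.723286
N(d₁) = 0.920194,  N(d₂) = 0.765248,  e^(−rT) = 0.755855
E₀ = V₀·N(d₁) − D·e^(−rT)·N(d₂)
   = 58.4406·0.920194 − 37.3578·0.755855·0.765248 = 32.168295
B₀ = V₀ − E₀ = 58.4406 − 32.168295 = 26.272305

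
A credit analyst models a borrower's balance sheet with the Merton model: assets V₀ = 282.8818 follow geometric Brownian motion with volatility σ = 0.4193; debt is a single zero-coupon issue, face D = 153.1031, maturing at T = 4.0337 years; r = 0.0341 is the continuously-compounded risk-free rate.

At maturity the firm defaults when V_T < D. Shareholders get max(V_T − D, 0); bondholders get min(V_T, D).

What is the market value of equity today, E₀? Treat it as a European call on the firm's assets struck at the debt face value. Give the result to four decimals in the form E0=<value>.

E0=165.2411

d₁ = [ln(V₀/D) + (r + σ²/2)T] / (σ√T)
   = [ln(282.8818/153.1031) + (0.0341 + 0.5·0.4193²)·4.0337] / (0.4193·√4.0337)
   = [0.613918 + 0.492137] / 0.842125 = 1.313408
d₂ = d₁ − σ√T = 1.313408 − 0.842125 = 0.471283
N(d₁) = 0.905477,  N(d₂) = 0.681281,  e^(−rT) = 0.871491
E₀ = V₀·N(d₁) − D·e^(−rT)·N(d₂)
   = 282.8818·0.905477 − 153.1031·0.871491·0.681281 = 165.241091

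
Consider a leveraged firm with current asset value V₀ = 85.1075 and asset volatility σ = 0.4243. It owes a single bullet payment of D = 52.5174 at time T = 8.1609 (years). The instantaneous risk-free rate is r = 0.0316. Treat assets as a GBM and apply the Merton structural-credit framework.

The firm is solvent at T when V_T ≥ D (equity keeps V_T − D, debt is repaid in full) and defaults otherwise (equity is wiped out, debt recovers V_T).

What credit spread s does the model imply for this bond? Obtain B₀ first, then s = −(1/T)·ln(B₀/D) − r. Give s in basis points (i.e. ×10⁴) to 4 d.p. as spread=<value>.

d₁ = [ln(V₀/D) + (r + σ²/2)T] / (σ√T)
   = [ln(85.1075/52.5174) + (0.0316 + 0.5·0.4243²)·8.1609] / (0.4243·√8.1609)
   = [0.482771 + 0.992490] / 1.212110 = 1.217101
d₂ = d₁ − σ√T = 1.217101 − 1.212110 = 0.004991
N(d₁) = 0.888217,  N(d₂) = 0.501991,  e^(−rT) = 0.772685
E₀ = V₀·N(d₁) − D·e^(−rT)·N(d₂)
   = 85.1075·0.888217 − 52.5174·0.772685·0.501991 = 55.223449
B₀ = V₀ − E₀ = 85.1075 − 55.223449 = 29.884051
spread = −(1/T)·ln(B₀/D) − r = −(1/8.1609)·ln(29.884051/52.5174) − 0.0316 = 0.03748792
in basis points: 0.03748792 × 10⁴ = 374.8792 bp

spread=374.8792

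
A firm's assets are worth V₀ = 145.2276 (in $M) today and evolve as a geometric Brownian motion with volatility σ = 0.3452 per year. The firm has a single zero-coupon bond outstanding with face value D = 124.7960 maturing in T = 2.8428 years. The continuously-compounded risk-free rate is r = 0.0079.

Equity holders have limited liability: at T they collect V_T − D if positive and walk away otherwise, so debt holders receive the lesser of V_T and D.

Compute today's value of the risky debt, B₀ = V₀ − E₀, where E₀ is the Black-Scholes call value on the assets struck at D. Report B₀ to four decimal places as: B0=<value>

B0=101.7149

d₁ = [ln(V₀/D) + (r + σ²/2)T] / (σ√T)
   = [ln(145.2276/124.7960) + (0.0079 + 0.5·0.3452²)·2.8428] / (0.3452·√2.8428)
   = [0.151622 + 0.191836] / 0.582028 = 0.590106
d₂ = d₁ − σ√T = 0.590106 − 0.582028 = 0.008078
N(d₁) = 0.722440,  N(d₂) = 0.503223,  e^(−rT) = 0.977792
E₀ = V₀·N(d₁) − D·e^(−rT)·N(d₂)
   = 145.2276·0.722440 − 124.7960·0.977792·0.503223 = 43.512746
B₀ = V₀ − E₀ = 145.2276 − 43.512746 = 101.714854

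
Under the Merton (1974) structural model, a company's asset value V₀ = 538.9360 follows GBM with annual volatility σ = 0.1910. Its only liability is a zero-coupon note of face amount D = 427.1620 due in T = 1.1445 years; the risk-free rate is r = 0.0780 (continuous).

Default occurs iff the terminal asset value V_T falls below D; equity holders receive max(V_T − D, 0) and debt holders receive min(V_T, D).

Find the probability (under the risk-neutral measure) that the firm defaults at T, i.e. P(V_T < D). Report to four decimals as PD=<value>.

PD=0.0705

d₁ = [ln(V₀/D) + (r + σ²/2)T] / (σ√T)
   = [ln(538.9360/427.1620) + (0.0780 + 0.5·0.1910²)·1.1445] / (0.1910·√1.1445)
   = [0.232433 + 0.110147] / 0.204334 = 1.676570
d₂ = d₁ − σ√T = 1.676570 − 0.204334 = 1.472236
risk-neutral PD = N(−d₂) = N(-1.472236) = 0.070479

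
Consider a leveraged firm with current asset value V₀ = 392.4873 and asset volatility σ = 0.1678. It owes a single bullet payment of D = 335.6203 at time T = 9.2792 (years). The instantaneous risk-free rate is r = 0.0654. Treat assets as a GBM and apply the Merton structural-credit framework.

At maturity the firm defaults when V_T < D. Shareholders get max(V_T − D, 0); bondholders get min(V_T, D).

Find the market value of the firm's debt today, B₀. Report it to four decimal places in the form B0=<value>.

B0=178.9539

d₁ = [ln(V₀/D) + (r + σ²/2)T] / (σ√T)
   = [ln(392.4873/335.6203) + (0.0654 + 0.5·0.1678²)·9.2792] / (0.1678·√9.2792)
   = [0.156524 + 0.737496] / 0.511149 = 1.749041
d₂ = d₁ − σ√T = 1.749041 − 0.511149 = 1.237892
N(d₁) = 0.959858,  N(d₂) = 0.892122,  e^(−rT) = 0.545060
E₀ = V₀·N(d₁) − D·e^(−rT)·N(d₂)
   = 392.4873·0.959858 − 335.6203·0.545060·0.892122 = 213.533399
B₀ = V₀ − E₀ = 392.4873 − 213.533399 = 178.953901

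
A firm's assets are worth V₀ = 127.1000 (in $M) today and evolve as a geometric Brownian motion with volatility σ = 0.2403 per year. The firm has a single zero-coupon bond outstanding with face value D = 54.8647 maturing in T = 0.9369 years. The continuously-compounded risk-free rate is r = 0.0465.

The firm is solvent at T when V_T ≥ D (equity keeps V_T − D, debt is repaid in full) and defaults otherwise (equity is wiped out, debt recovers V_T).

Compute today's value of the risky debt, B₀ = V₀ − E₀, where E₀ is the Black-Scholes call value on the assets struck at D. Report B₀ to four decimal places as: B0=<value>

B0=52.5255

d₁ = [ln(V₀/D) + (r + σ²/2)T] / (σ√T)
   = [ln(127.1000/54.8647) + (0.0465 + 0.5·0.2403²)·0.9369] / (0.2403·√0.9369)
   = [0.840104 + 0.070616] / 0.232595 = 3.915476
d₂ = d₁ − σ√T = 3.915476 − 0.232595 = 3.682881
N(d₁) = 0.999955,  N(d₂) = 0.999885,  e^(−rT) = 0.957370
E₀ = V₀·N(d₁) − D·e^(−rT)·N(d₂)
   = 127.1000·0.999955 − 54.8647·0.957370·0.999885 = 74.574532
B₀ = V₀ − E₀ = 127.1000 − 74.574532 = 52.525468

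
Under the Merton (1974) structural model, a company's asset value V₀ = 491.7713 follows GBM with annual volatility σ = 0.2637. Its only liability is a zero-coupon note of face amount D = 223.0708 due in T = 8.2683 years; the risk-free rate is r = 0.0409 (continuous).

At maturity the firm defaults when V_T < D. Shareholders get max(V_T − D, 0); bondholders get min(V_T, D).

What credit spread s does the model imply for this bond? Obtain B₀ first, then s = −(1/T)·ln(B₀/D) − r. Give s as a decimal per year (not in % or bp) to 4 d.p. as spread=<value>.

d₁ = [ln(V₀/D) + (r + σ²/2)T] / (σ√T)
   = [ln(491.7713/223.0708) + (0.0409 + 0.5·0.2637²)·8.2683] / (0.2637·√8.2683)
   = [0.790525 + 0.625653] / 0.758260 = 1.867667
d₂ = d₁ − σ√T = 1.867667 − 0.758260 = 1.109407
N(d₁) = 0.969096,  N(d₂) = 0.866373,  e^(−rT) = 0.713072
E₀ = V₀·N(d₁) − D·e^(−rT)·N(d₂)
   = 491.7713·0.969096 − 223.0708·0.713072·0.866373 = 338.763524
B₀ = V₀ − E₀ = 491.7713 − 338.763524 = 153.007776
spread = −(1/T)·ln(B₀/D) − r = −(1/8.2683)·ln(153.007776/223.0708) − 0.0409 = 0.00469589

spread=0.0047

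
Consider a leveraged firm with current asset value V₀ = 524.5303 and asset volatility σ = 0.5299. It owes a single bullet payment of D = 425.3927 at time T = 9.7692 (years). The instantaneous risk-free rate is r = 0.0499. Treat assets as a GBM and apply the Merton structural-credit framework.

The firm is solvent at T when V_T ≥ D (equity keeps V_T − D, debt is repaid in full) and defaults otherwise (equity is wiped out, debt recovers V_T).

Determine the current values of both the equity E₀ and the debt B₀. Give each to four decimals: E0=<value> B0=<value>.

d₁ = [ln(V₀/D) + (r + σ²/2)T] / (σ√T)
   = [ln(524.5303/425.3927) + (0.0499 + 0.5·0.5299²)·9.7692] / (0.5299·√9.7692)
   = [0.209490 + 1.859050] / 1.656241 = 1.248937
d₂ = d₁ − σ√T = 1.248937 − 1.656241 = -0.407304
N(d₁) = 0.894156,  N(d₂) = 0.341892,  e^(−rT) = 0.614170
E₀ = V₀·N(d₁) − D·e^(−rT)·N(d₂)
   = 524.5303·0.894156 − 425.3927·0.614170·0.341892 = 379.687832
B₀ = V₀ − E₀ = 524.5303 − 379.687832 = 144.842468

E0=379.6878 B0=144.8425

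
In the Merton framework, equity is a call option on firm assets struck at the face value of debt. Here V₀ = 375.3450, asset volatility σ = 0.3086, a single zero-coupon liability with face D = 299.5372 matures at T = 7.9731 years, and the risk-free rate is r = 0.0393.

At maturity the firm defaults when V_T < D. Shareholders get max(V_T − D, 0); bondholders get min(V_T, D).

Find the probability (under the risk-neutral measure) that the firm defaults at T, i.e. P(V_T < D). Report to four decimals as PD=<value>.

PD=0.4275

d₁ = [ln(V₀/D) + (r + σ²/2)T] / (σ√T)
   = [ln(375.3450/299.5372) + (0.0393 + 0.5·0.3086²)·7.9731] / (0.3086·√7.9731)
   = [0.225607 + 0.692998] / 0.871384 = 1.054191
d₂ = d₁ − σ√T = 1.054191 − 0.871384 = 0.182807
risk-neutral PD = N(−d₂) = N(-0.182807) = 0.427475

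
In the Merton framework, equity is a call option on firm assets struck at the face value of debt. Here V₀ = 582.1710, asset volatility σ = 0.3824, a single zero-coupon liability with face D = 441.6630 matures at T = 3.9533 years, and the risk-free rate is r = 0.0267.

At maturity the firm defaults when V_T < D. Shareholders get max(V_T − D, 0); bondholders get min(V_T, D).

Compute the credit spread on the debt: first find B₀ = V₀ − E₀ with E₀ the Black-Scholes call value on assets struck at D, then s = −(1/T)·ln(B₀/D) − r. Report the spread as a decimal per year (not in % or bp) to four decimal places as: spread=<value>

d₁ = [ln(V₀/D) + (r + σ²/2)T] / (σ√T)
   = [ln(582.1710/441.6630) + (0.0267 + 0.5·0.3824²)·3.9533] / (0.3824·√3.9533)
   = [0.276217 + 0.394598] / 0.760322 = 0.882277
d₂ = d₁ − σ√T = 0.882277 − 0.760322 = 0.121955
N(d₁) = 0.811187,  N(d₂) = 0.548533,  e^(−rT) = 0.899827
E₀ = V₀·N(d₁) − D·e^(−rT)·N(d₂)
   = 582.1710·0.811187 − 441.6630·0.899827·0.548533 = 254.251368
B₀ = V₀ − E₀ = 582.1710 − 254.251368 = 327.919632
spread = −(1/T)·ln(B₀/D) − r = −(1/3.9533)·ln(327.919632/441.6630) − 0.0267 = 0.04862406

spread=0.0486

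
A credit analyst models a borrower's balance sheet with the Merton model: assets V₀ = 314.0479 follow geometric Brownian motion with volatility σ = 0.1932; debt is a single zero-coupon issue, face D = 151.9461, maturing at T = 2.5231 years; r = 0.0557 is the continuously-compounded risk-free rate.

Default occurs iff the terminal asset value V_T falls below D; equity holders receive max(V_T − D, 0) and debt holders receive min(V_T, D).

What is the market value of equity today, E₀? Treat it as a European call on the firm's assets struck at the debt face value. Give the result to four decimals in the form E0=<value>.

E0=182.0666

d₁ = [ln(V₀/D) + (r + σ²/2)T] / (σ√T)
   = [ln(314.0479/151.9461) + (0.0557 + 0.5·0.1932²)·2.5231] / (0.1932·√2.5231)
   = [0.726020 + 0.187626] / 0.306884 = 2.977167
d₂ = d₁ − σ√T = 2.977167 − 0.306884 = 2.670283
N(d₁) = 0.998545,  N(d₂) = 0.996211,  e^(−rT) = 0.868892
E₀ = V₀·N(d₁) − D·e^(−rT)·N(d₂)
   = 314.0479·0.998545 − 151.9461·0.868892·0.996211 = 182.066647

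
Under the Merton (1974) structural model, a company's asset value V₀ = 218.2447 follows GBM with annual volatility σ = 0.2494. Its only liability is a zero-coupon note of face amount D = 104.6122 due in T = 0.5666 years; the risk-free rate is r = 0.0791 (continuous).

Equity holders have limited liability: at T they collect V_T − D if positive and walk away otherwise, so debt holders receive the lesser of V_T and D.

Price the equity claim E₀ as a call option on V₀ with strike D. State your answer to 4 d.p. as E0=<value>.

E0=118.2176

d₁ = [ln(V₀/D) + (r + σ²/2)T] / (σ√T)
   = [ln(218.2447/104.6122) + (0.0791 + 0.5·0.2494²)·0.5666] / (0.2494·√0.5666)
   = [0.735357 + 0.062439] / 0.187730 = 4.249690
d₂ = d₁ − σ√T = 4.249690 − 0.187730 = 4.061959
N(d₁) = 0.999989,  N(d₂) = 0.999976,  e^(−rT) = 0.956171
E₀ = V₀·N(d₁) − D·e^(−rT)·N(d₂)
   = 218.2447·0.999989 − 104.6122·0.956171·0.999976 = 118.217601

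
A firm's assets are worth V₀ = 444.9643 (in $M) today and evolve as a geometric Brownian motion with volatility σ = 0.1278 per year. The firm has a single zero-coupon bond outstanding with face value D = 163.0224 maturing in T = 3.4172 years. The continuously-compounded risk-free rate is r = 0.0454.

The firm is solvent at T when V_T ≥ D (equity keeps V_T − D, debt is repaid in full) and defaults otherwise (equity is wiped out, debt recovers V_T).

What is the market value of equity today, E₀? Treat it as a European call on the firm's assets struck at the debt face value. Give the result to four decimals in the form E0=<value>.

E0=305.3691

d₁ = [ln(V₀/D) + (r + σ²/2)T] / (σ√T)
   = [ln(444.9643/163.0224) + (0.0454 + 0.5·0.1278²)·3.4172] / (0.1278·√3.4172)
   = [1.004106 + 0.183047] / 0.236247 = 5.025056
d₂ = d₁ − σ√T = 5.025056 − 0.236247 = 4.788809
N(d₁) = 1.000000,  N(d₂) = 0.999999,  e^(−rT) = 0.856295
E₀ = V₀·N(d₁) − D·e^(−rT)·N(d₂)
   = 444.9643·1.000000 − 163.0224·0.856295·0.999999 = 305.369115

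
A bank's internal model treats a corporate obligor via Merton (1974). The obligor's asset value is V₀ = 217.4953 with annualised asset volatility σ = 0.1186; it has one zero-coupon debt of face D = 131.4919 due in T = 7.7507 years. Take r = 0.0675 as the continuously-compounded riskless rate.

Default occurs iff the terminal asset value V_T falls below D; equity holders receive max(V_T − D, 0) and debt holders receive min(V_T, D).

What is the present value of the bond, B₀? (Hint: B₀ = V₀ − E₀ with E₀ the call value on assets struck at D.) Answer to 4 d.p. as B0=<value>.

B0=77.9160

d₁ = [ln(V₀/D) + (r + σ²/2)T] / (σ√T)
   = [ln(217.4953/131.4919) + (0.0675 + 0.5·0.1186²)·7.7507] / (0.1186·√7.7507)
   = [0.503232 + 0.577683] / 0.330183 = 3.273681
d₂ = d₁ − σ√T = 3.273681 − 0.330183 = 2.943497
N(d₁) = 0.999469,  N(d₂) = 0.998377,  e^(−rT) = 0.592638
E₀ = V₀·N(d₁) − D·e^(−rT)·N(d₂)
   = 217.4953·0.999469 − 131.4919·0.592638·0.998377 = 139.579264
B₀ = V₀ − E₀ = 217.4953 − 139.579264 = 77.916036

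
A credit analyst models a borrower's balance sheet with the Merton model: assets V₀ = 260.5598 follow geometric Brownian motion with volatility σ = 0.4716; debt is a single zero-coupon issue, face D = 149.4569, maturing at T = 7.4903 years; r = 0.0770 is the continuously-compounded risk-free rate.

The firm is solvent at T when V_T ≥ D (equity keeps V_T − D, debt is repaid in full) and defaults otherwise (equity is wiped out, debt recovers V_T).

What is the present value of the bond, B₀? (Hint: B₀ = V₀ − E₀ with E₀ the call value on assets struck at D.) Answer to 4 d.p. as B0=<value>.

d₁ = [ln(V₀/D) + (r + σ²/2)T] / (σ√T)
   = [ln(260.5598/149.4569) + (0.0770 + 0.5·0.4716²)·7.4903] / (0.4716·√7.4903)
   = [0.555824 + 1.409699] / 1.290694 = 1.522842
d₂ = d₁ − σ√T = 1.522842 − 1.290694 = 0.232148
N(d₁) = 0.936101,  N(d₂) = 0.591788,  e^(−rT) = 0.561719
E₀ = V₀·N(d₁) − D·e^(−rT)·N(d₂)
   = 260.5598·0.936101 − 149.4569·0.561719·0.591788 = 194.227959
B₀ = V₀ − E₀ = 260.5598 − 194.227959 = 66.331841

B0=66.3318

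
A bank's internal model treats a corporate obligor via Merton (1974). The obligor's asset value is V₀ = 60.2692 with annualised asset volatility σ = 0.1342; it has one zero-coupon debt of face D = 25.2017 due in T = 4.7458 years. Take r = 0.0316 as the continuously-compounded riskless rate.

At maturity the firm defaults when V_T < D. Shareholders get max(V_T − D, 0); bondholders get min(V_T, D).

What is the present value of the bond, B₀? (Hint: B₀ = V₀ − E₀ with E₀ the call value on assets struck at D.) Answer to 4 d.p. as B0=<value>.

d₁ = [ln(V₀/D) + (r + σ²/2)T] / (σ√T)
   = [ln(60.2692/25.2017) + (0.0316 + 0.5·0.1342²)·4.7458] / (0.1342·√4.7458)
   = [0.871910 + 0.192702] / 0.292353 = 3.641532
d₂ = d₁ − σ√T = 3.641532 − 0.292353 = 3.349180
N(d₁) = 0.999864,  N(d₂) = 0.999595,  e^(−rT) = 0.860736
E₀ = V₀·N(d₁) − D·e^(−rT)·N(d₂)
   = 60.2692·0.999864 − 25.2017·0.860736·0.999595 = 38.577810
B₀ = V₀ − E₀ = 60.2692 − 38.577810 = 21.691390

B0=21.6914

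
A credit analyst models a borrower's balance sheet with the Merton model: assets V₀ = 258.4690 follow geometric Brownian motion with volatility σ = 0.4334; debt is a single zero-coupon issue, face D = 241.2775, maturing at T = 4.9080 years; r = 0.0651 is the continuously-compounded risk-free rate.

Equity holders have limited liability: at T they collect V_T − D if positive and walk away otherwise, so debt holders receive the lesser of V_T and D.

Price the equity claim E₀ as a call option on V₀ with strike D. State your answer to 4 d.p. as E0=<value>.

E0=127.4627

d₁ = [ln(V₀/D) + (r + σ²/2)T] / (σ√T)
   = [ln(258.4690/241.2775) + (0.0651 + 0.5·0.4334²)·4.9080] / (0.4334·√4.9080)
   = [0.068828 + 0.780459] / 0.960155 = 0.884532
d₂ = d₁ − σ√T = 0.884532 − 0.960155 = -0.075623
N(d₁) = 0.811795,  N(d₂) = 0.469860,  e^(−rT) = 0.726504
E₀ = V₀·N(d₁) − D·e^(−rT)·N(d₂)
   = 258.4690·0.811795 − 241.2775·0.726504·0.469860 = 127.462656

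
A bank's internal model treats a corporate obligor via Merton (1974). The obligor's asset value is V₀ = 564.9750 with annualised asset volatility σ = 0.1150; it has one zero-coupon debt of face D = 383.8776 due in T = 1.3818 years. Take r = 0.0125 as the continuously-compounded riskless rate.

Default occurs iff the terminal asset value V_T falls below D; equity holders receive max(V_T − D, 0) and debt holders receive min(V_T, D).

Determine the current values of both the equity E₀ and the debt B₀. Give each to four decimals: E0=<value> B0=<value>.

E0=187.6960 B0=377.2790

d₁ = [ln(V₀/D) + (r + σ²/2)T] / (σ√T)
   = [ln(564.9750/383.8776) + (0.0125 + 0.5·0.1150²)·1.3818] / (0.1150·√1.3818)
   = [0.386458 + 0.026410] / 0.135182 = 3.054148
d₂ = d₁ − σ√T = 3.054148 − 0.135182 = 2.918966
N(d₁) = 0.998871,  N(d₂) = 0.998244,  e^(−rT) = 0.982876
E₀ = V₀·N(d₁) − D·e^(−rT)·N(d₂)
   = 564.9750·0.998871 − 383.8776·0.982876·0.998244 = 187.695952
B₀ = V₀ − E₀ = 564.9750 − 187.695952 = 377.279048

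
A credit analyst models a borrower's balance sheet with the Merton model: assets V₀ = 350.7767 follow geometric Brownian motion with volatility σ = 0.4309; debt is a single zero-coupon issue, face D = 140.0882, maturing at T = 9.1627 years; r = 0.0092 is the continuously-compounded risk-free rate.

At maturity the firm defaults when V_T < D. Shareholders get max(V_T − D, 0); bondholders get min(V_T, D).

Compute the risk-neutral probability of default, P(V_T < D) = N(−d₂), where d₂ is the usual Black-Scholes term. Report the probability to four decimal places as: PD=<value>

PD=0.4538

d₁ = [ln(V₀/D) + (r + σ²/2)T] / (σ√T)
   = [ln(350.7767/140.0882) + (0.0092 + 0.5·0.4309²)·9.1627] / (0.4309·√9.1627)
   = [0.917878 + 0.934938] / 1.304332 = 1.420509
d₂ = d₁ − σ√T = 1.420509 − 1.304332 = 0.116177
risk-neutral PD = N(−d₂) = N(-0.116177) = 0.453756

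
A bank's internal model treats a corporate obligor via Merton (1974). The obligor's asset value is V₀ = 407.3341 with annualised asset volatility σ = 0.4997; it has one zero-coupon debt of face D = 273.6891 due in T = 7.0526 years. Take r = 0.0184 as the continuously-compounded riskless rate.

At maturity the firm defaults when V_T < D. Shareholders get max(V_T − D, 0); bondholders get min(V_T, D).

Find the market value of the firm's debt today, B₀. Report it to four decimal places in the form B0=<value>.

d₁ = [ln(V₀/D) + (r + σ²/2)T] / (σ√T)
   = [ln(407.3341/273.6891) + (0.0184 + 0.5·0.4997²)·7.0526] / (0.4997·√7.0526)
   = [0.397641 + 1.010285] / 1.327040 = 1.060952
d₂ = d₁ − σ√T = 1.060952 − 1.327040 = -0.266087
N(d₁) = 0.855644,  N(d₂) = 0.395086,  e^(−rT) = 0.878299
E₀ = V₀·N(d₁) − D·e^(−rT)·N(d₂)
   = 407.3341·0.855644 − 273.6891·0.878299·0.395086 = 253.561946
B₀ = V₀ − E₀ = 407.3341 − 253.561946 = 153.772154

B0=153.7722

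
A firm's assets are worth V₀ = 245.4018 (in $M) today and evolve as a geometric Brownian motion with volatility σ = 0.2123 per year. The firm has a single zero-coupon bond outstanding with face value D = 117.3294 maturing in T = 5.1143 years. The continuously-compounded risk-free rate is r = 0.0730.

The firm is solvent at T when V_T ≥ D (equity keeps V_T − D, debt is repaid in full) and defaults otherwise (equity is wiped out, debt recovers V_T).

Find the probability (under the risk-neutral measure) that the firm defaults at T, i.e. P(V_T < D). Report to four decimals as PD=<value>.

d₁ = [ln(V₀/D) + (r + σ²/2)T] / (σ√T)
   = [ln(245.4018/117.3294) + (0.0730 + 0.5·0.2123²)·5.1143] / (0.2123·√5.1143)
   = [0.737912 + 0.488598] / 0.480113 = 2.554629
d₂ = d₁ − σ√T = 2.554629 − 0.480113 = 2.074516
risk-neutral PD = N(−d₂) = N(-2.074516) = 0.019016

PD=0.0190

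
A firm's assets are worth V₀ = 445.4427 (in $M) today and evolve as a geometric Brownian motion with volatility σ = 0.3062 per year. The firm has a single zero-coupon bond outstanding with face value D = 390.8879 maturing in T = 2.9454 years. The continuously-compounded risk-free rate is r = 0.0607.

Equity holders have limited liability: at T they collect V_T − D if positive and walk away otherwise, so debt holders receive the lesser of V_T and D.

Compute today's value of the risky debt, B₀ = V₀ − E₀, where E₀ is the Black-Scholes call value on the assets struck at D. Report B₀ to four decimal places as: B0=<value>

B0=293.0809

d₁ = [ln(V₀/D) + (r + σ²/2)T] / (σ√T)
   = [ln(445.4427/390.8879) + (0.0607 + 0.5·0.3062²)·2.9454] / (0.3062·√2.9454)
   = [0.130648 + 0.316864] / 0.525506 = 0.851583
d₂ = d₁ − σ√T = 0.851583 − 0.525506 = 0.326077
N(d₁) = 0.802777,  N(d₂) = 0.627817,  e^(−rT) = 0.836285
E₀ = V₀·N(d₁) − D·e^(−rT)·N(d₂)
   = 445.4427·0.802777 − 390.8879·0.836285·0.627817 = 152.361790
B₀ = V₀ − E₀ = 445.4427 − 152.361790 = 293.080910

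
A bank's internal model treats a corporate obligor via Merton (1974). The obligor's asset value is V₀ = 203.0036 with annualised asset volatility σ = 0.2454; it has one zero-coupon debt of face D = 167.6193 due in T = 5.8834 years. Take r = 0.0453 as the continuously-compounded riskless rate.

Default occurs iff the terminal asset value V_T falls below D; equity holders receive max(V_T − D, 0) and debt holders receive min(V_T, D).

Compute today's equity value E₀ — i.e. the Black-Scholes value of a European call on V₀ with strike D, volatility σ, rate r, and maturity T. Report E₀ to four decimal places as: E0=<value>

d₁ = [ln(V₀/D) + (r + σ²/2)T] / (σ√T)
   = [ln(203.0036/167.6193) + (0.0453 + 0.5·0.2454²)·5.8834] / (0.2454·√5.8834)
   = [0.191528 + 0.443671] / 0.595235 = 1.067139
d₂ = d₁ − σ√T = 1.067139 − 0.595235 = 0.471904
N(d₁) = 0.857045,  N(d₂) = 0.681502,  e^(−rT) = 0.766042
E₀ = V₀·N(d₁) − D·e^(−rT)·N(d₂)
   = 203.0036·0.857045 − 167.6193·0.766042·0.681502 = 86.476075

E0=86.4761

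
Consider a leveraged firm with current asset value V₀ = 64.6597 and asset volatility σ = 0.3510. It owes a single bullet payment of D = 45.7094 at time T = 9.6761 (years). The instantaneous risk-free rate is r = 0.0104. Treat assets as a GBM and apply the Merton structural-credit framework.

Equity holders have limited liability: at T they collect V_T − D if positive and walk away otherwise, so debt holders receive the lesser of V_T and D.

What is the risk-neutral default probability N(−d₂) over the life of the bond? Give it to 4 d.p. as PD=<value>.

PD=0.5541

d₁ = [ln(V₀/D) + (r + σ²/2)T] / (σ√T)
   = [ln(64.6597/45.7094) + (0.0104 + 0.5·0.3510²)·9.6761] / (0.3510·√9.6761)
   = [0.346834 + 0.696684] / 1.091836 = 0.955747
d₂ = d₁ − σ√T = 0.955747 − 1.091836 = -0.136089
risk-neutral PD = N(−d₂) = N(0.136089) = 0.554125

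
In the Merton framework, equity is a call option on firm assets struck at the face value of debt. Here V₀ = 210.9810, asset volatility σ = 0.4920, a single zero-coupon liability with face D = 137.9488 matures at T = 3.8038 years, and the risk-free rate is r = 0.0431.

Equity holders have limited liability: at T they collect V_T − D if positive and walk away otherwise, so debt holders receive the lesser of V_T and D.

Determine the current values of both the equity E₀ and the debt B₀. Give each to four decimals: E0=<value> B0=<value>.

d₁ = [ln(V₀/D) + (r + σ²/2)T] / (σ√T)
   = [ln(210.9810/137.9488) + (0.0431 + 0.5·0.4920²)·3.8038] / (0.4920·√3.8038)
   = [0.424885 + 0.624325] / 0.959564 = 1.093425
d₂ = d₁ − σ√T = 1.093425 − 0.959564 = 0.133861
N(d₁) = 0.862896,  N(d₂) = 0.553244,  e^(−rT) = 0.848790
E₀ = V₀·N(d₁) − D·e^(−rT)·N(d₂)
   = 210.9810·0.862896 − 137.9488·0.848790·0.553244 = 117.275691
B₀ = V₀ − E₀ = 210.9810 − 117.275691 = 93.705309

E0=117.2757 B0=93.7053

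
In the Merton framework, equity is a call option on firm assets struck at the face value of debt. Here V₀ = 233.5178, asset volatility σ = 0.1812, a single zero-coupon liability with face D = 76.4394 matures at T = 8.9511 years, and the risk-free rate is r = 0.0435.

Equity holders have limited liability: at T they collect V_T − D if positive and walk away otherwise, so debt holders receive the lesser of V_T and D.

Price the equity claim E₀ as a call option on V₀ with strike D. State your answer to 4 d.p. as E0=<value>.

E0=181.7788

d₁ = [ln(V₀/D) + (r + σ²/2)T] / (σ√T)
   = [ln(233.5178/76.4394) + (0.0435 + 0.5·0.1812²)·8.9511] / (0.1812·√8.9511)
   = [1.116760 + 0.536321] / 0.542121 = 3.049282
d₂ = d₁ − σ√T = 3.049282 − 0.542121 = 2.507161
N(d₁) = 0.998853,  N(d₂) = 0.993915,  e^(−rT) = 0.677482
E₀ = V₀·N(d₁) − D·e^(−rT)·N(d₂)
   = 233.5178·0.998853 − 76.4394·0.677482·0.993915 = 181.778812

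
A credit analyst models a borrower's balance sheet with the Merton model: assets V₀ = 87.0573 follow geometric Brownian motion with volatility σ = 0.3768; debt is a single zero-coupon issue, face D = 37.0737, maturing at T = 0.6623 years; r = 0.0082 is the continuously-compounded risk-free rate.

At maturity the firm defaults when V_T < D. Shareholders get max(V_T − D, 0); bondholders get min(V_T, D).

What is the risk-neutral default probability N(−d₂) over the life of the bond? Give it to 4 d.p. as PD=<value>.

PD=0.0040

d₁ = [ln(V₀/D) + (r + σ²/2)T] / (σ√T)
   = [ln(87.0573/37.0737) + (0.0082 + 0.5·0.3768²)·0.6623] / (0.3768·√0.6623)
   = [0.853659 + 0.052447] / 0.306647 = 2.954885
d₂ = d₁ − σ√T = 2.954885 − 0.306647 = 2.648238
risk-neutral PD = N(−d₂) = N(-2.648238) = 0.004046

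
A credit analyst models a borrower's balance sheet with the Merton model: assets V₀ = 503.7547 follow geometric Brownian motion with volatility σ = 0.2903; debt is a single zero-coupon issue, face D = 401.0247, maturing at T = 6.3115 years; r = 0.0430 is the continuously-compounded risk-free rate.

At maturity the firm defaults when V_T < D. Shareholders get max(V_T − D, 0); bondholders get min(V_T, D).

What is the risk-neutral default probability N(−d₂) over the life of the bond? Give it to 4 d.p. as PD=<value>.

d₁ = [ln(V₀/D) + (r + σ²/2)T] / (σ√T)
   = [ln(503.7547/401.0247) + (0.0430 + 0.5·0.2903²)·6.3115] / (0.2903·√6.3115)
   = [0.228066 + 0.537342] / 0.729312 = 1.049495
d₂ = d₁ − σ√T = 1.049495 − 0.729312 = 0.320183
risk-neutral PD = N(−d₂) = N(-0.320183) = 0.374415

PD=0.3744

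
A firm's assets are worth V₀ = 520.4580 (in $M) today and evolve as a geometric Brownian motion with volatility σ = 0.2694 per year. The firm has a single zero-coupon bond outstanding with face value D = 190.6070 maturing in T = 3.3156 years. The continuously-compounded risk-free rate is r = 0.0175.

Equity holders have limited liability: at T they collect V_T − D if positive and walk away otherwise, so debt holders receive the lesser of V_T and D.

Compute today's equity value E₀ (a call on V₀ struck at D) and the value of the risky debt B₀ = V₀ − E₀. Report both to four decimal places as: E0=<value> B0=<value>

E0=341.3842 B0=179.0738

d₁ = [ln(V₀/D) + (r + σ²/2)T] / (σ√T)
   = [ln(520.4580/190.6070) + (0.0175 + 0.5·0.2694²)·3.3156] / (0.2694·√3.3156)
   = [1.004495 + 0.178340] / 0.490545 = 2.411269
d₂ = d₁ − σ√T = 2.411269 − 0.490545 = 1.920725
N(d₁) = 0.992051,  N(d₂) = 0.972617,  e^(−rT) = 0.943628
E₀ = V₀·N(d₁) − D·e^(−rT)·N(d₂)
   = 520.4580·0.992051 − 190.6070·0.943628·0.972617 = 341.384169
B₀ = V₀ − E₀ = 520.4580 − 341.384169 = 179.073831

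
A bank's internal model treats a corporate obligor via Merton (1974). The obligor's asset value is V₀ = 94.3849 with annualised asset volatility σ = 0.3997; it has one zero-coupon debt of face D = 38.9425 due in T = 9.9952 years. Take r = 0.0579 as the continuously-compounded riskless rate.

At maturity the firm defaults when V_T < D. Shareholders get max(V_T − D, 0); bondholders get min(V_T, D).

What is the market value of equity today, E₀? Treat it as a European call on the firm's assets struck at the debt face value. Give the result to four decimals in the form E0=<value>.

d₁ = [ln(V₀/D) + (r + σ²/2)T] / (σ√T)
   = [ln(94.3849/38.9425) + (0.0579 + 0.5·0.3997²)·9.9952] / (0.3997·√9.9952)
   = [0.885295 + 1.377139] / 1.263659 = 1.790383
d₂ = d₁ − σ√T = 1.790383 − 1.263659 = 0.526724
N(d₁) = 0.963304,  N(d₂) = 0.700807,  e^(−rT) = 0.560614
E₀ = V₀·N(d₁) − D·e^(−rT)·N(d₂)
   = 94.3849·0.963304 − 38.9425·0.560614·0.700807 = 75.621502

E0=75.6215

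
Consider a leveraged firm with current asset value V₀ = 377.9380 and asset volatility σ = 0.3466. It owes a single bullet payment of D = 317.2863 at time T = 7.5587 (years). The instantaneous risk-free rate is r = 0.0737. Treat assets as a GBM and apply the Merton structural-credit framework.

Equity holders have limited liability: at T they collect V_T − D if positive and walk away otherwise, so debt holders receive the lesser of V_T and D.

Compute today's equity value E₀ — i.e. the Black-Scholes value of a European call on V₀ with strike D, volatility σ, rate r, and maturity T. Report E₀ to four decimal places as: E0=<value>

d₁ = [ln(V₀/D) + (r + σ²/2)T] / (σ√T)
   = [ln(377.9380/317.2863) + (0.0737 + 0.5·0.3466²)·7.5587] / (0.3466·√7.5587)
   = [0.174926 + 1.011095] / 0.952911 = 1.244630
d₂ = d₁ − σ√T = 1.244630 − 0.952911 = 0.291720
N(d₁) = 0.893366,  N(d₂) = 0.614749,  e^(−rT) = 0.572882
E₀ = V₀·N(d₁) − D·e^(−rT)·N(d₂)
   = 377.9380·0.893366 − 317.2863·0.572882·0.614749 = 225.895536

E0=225.8955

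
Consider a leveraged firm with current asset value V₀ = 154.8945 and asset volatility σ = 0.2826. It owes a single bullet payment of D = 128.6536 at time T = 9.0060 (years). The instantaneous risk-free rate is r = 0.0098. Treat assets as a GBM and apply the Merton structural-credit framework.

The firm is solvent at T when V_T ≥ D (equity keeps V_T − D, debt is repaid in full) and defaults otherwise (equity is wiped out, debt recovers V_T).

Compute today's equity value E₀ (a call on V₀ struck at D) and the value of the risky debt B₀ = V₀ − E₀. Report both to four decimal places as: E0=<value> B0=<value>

E0=65.5001 B0=89.3944

d₁ = [ln(V₀/D) + (r + σ²/2)T] / (σ√T)
   = [ln(154.8945/128.6536) + (0.0098 + 0.5·0.2826²)·9.0060] / (0.2826·√9.0060)
   = [0.185621 + 0.447881] / 0.848083 = 0.746981
d₂ = d₁ − σ√T = 0.746981 − 0.848083 = -0.101102
N(d₁) = 0.772462,  N(d₂) = 0.459735,  e^(−rT) = 0.915524
E₀ = V₀·N(d₁) − D·e^(−rT)·N(d₂)
   = 154.8945·0.772462 − 128.6536·0.915524·0.459735 = 65.500107
B₀ = V₀ − E₀ = 154.8945 − 65.500107 = 89.394393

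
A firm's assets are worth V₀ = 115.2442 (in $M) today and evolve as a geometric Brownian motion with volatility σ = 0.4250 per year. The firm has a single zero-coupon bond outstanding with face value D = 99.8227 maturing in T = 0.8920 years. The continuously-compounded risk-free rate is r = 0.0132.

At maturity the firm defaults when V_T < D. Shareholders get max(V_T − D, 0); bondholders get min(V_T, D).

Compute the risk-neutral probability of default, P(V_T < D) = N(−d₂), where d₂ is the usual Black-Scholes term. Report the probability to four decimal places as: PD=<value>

PD=0.4260

d₁ = [ln(V₀/D) + (r + σ²/2)T] / (σ√T)
   = [ln(115.2442/99.8227) + (0.0132 + 0.5·0.4250²)·0.8920] / (0.4250·√0.8920)
   = [0.143658 + 0.092333] / 0.401394 = 0.587928
d₂ = d₁ − σ√T = 0.587928 − 0.401394 = 0.186533
risk-neutral PD = N(−d₂) = N(-0.186533) = 0.426013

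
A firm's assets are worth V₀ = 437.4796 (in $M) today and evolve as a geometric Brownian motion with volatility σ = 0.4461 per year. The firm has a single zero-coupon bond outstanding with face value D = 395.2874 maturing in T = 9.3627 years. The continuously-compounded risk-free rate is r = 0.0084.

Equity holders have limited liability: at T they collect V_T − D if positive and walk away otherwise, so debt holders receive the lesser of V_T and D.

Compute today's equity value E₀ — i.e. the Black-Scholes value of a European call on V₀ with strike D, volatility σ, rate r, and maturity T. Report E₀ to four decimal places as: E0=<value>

E0=240.2999

d₁ = [ln(V₀/D) + (r + σ²/2)T] / (σ√T)
   = [ln(437.4796/395.2874) + (0.0084 + 0.5·0.4461²)·9.3627] / (0.4461·√9.3627)
   = [0.101417 + 1.010260] / 1.365000 = 0.814415
d₂ = d₁ − σ√T = 0.814415 − 1.365000 = -0.550585
N(d₁) = 0.792296,  N(d₂) = 0.290959,  e^(−rT) = 0.924366
E₀ = V₀·N(d₁) − D·e^(−rT)·N(d₂)
   = 437.4796·0.792296 − 395.2874·0.924366·0.290959 = 240.299886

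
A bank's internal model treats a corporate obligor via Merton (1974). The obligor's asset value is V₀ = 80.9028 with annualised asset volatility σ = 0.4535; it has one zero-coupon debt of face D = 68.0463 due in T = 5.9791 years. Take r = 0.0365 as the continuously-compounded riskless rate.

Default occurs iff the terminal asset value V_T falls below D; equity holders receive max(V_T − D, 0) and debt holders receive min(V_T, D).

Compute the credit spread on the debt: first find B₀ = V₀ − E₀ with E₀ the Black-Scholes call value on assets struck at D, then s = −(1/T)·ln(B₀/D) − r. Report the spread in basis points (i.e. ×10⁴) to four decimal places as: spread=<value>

spread=621.9231

d₁ = [ln(V₀/D) + (r + σ²/2)T] / (σ√T)
   = [ln(80.9028/68.0463) + (0.0365 + 0.5·0.4535²)·5.9791] / (0.4535·√5.9791)
   = [0.173060 + 0.833075] / 1.108907 = 0.907321
d₂ = d₁ − σ√T = 0.907321 − 1.108907 = -0.201586
N(d₁) = 0.817881,  N(d₂) = 0.420120,  e^(−rT) = 0.803935
E₀ = V₀·N(d₁) − D·e^(−rT)·N(d₂)
   = 80.9028·0.817881 − 68.0463·0.803935·0.420120 = 43.186319
B₀ = V₀ − E₀ = 80.9028 − 43.186319 = 37.716481
spread = −(1/T)·ln(B₀/D) − r = −(1/5.9791)·ln(37.716481/68.0463) − 0.0365 = 0.06219231
in basis points: 0.06219231 × 10⁴ = 621.9231 bp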